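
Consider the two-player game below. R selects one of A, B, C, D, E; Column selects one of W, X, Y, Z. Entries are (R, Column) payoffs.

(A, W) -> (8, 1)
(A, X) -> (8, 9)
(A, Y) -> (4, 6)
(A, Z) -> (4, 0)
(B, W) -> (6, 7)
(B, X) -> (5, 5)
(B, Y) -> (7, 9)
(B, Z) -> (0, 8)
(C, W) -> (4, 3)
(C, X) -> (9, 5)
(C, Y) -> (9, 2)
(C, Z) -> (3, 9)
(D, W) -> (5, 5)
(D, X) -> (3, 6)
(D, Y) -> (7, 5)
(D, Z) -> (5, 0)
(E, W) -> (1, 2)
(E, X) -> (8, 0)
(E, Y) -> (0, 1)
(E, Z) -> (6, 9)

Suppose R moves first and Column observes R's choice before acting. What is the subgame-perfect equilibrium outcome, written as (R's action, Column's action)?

Backward induction with R moving first.
- A: BR = X, leader payoff 8.
- B: BR = Y, leader payoff 7.
- C: BR = Z, leader payoff 3.
- D: BR = X, leader payoff 3.
- E: BR = Z, leader payoff 6.
Maximizing over 8, 7, 3, 3, 6, R chooses A. Subgame-perfect outcome: (A, X) with payoffs (8, 9).

(A, X)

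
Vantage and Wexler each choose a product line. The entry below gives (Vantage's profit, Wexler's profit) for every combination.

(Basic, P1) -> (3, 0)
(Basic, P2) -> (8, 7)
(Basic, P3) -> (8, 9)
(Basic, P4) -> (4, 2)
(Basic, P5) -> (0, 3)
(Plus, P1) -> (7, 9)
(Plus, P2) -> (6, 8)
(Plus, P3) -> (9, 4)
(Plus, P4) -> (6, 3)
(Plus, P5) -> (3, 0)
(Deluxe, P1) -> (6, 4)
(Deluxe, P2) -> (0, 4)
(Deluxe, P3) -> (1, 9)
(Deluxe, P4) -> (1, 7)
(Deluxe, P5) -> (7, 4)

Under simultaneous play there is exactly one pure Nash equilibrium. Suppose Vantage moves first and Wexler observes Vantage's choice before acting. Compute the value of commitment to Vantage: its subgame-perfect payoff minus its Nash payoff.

Wexler best-responds to each possible Vantage move:
- Basic: Wexler compares 0, 7, 9, 2, 3 and picks P3; Vantage would get 8.
- Plus: Wexler compares 9, 8, 4, 3, 0 and picks P1; Vantage would get 7.
- Deluxe: Wexler compares 4, 4, 9, 7, 4 and picks P3; Vantage would get 1.
Among 8, 7, 1, the best is 8 at Basic. Subgame-perfect outcome: (Basic, P3) with payoffs (8, 9).
Now find the simultaneous Nash equilibrium.
Vantage's best replies: P1→Plus; P2→Basic; P3→Plus; P4→Plus; P5→Deluxe.
Wexler's best replies: Basic→P3; Plus→P1; Deluxe→P3.
Only (Plus, P1) has each player best-responding; Nash payoffs (7, 9).
Vantage's commitment gain: 8 − 7 = 1.

1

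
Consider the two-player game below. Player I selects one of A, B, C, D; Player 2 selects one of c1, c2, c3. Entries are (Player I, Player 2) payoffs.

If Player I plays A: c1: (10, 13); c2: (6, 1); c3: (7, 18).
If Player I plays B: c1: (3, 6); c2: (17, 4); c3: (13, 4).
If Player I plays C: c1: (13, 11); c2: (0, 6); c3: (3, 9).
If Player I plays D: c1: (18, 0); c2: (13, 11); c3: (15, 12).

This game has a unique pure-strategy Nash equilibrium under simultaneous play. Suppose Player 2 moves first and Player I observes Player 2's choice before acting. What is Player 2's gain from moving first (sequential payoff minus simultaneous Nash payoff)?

Player I best-responds to each possible Player 2 move:
- c1: BR = D, leader payoff 0.
- c2: BR = B, leader payoff 4.
- c3: BR = D, leader payoff 12.
Among 0, 4, 12, the best is 12 at c3. Subgame-perfect outcome: (D, c3) with payoffs (15, 12).
Now find the simultaneous Nash equilibrium.
Player I's best replies: c1→D; c2→B; c3→D.
Player 2's best replies: A→c3; B→c1; C→c1; D→c3.
The unique mutual best reply is (D, c3), giving (15, 12).
Player 2's commitment gain: 12 − 12 = 0.

0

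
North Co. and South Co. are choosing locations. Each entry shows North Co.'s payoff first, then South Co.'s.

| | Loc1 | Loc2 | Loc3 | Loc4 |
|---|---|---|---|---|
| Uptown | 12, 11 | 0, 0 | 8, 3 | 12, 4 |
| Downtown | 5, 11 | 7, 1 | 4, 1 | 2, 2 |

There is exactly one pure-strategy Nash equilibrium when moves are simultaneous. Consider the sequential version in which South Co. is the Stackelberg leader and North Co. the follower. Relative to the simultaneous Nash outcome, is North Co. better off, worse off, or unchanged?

Backward induction with South Co. moving first.
- Loc1: BR = Uptown, leader payoff 11.
- Loc2: BR = Downtown, leader payoff 1.
- Loc3: BR = Uptown, leader payoff 3.
- Loc4: BR = Uptown, leader payoff 4.
Among 11, 1, 3, 4, the best is 11 at Loc1. Subgame-perfect outcome: (Uptown, Loc1) with payoffs (12, 11).
Under simultaneous play:
North Co.'s best replies: Loc1→Uptown; Loc2→Downtown; Loc3→Uptown; Loc4→Uptown.
South Co.'s best replies: Uptown→Loc1; Downtown→Loc1.
Only (Uptown, Loc1) has each player best-responding; Nash payoffs (12, 11).
North Co. earns 12 sequentially versus 12 at the Nash outcome: unchanged.

unchanged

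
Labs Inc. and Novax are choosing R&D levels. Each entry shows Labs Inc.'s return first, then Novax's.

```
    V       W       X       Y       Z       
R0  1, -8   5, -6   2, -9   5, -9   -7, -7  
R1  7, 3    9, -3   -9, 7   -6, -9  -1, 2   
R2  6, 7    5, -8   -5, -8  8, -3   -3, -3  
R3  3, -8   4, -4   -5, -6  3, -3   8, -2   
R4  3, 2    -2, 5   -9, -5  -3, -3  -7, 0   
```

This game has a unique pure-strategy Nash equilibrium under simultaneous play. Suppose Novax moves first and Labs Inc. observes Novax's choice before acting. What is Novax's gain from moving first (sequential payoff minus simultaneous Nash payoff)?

Backward induction with Novax moving first.
- V: BR = R1, leader payoff 3.
- W: BR = R1, leader payoff -3.
- X: BR = R0, leader payoff -9.
- Y: BR = R2, leader payoff -3.
- Z: BR = R3, leader payoff -2.
Novax's induced payoffs are 3, -3, -9, -3, -2, so Novax commits to V. Subgame-perfect outcome: (R1, V) with payoffs (7, 3).
Now find the simultaneous Nash equilibrium.
Labs Inc.'s best replies: V→R1; W→R1; X→R0; Y→R2; Z→R3.
Novax's best replies: R0→W; R1→X; R2→V; R3→Z; R4→W.
Only (R3, Z) has each player best-responding; Nash payoffs (8, -2).
Novax's commitment gain: 3 − -2 = 5.

5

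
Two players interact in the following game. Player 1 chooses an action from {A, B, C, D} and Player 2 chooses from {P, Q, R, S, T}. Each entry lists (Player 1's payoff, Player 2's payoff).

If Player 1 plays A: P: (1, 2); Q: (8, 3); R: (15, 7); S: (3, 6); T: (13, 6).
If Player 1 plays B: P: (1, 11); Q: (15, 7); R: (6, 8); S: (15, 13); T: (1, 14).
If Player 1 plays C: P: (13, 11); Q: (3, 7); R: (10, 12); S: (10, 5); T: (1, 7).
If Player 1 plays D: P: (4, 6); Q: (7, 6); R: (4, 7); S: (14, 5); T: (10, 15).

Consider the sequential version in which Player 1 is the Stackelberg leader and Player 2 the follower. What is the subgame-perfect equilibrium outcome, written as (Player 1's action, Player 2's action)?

Work backward from Player 2's decision.
- A: BR = R, leader payoff 15.
- B: BR = T, leader payoff 1.
- C: BR = R, leader payoff 10.
- D: BR = T, leader payoff 10.
Among 15, 1, 10, 10, the best is 15 at A. Subgame-perfect outcome: (A, R) with payoffs (15, 7).

(A, R)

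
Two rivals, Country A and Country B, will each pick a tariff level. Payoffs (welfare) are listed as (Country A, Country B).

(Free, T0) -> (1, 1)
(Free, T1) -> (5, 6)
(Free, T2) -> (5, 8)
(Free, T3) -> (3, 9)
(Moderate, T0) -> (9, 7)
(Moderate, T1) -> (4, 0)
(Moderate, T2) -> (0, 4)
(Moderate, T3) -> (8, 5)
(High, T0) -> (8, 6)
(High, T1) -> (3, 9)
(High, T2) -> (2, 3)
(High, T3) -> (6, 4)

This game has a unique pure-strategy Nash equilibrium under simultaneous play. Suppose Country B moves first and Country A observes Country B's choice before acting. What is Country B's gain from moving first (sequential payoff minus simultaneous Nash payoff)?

1

Work backward from Country A's decision.
- T0 → Country A plays Moderate (best of 1, 9, 8); Country B gets 7.
- T1 → Country A plays Free (best of 5, 4, 3); Country B gets 6.
- T2 → Country A plays Free (best of 5, 0, 2); Country B gets 8.
- T3 → Country A plays Moderate (best of 3, 8, 6); Country B gets 5.
Among 7, 6, 8, 5, the best is 8 at T2. Subgame-perfect outcome: (Free, T2) with payoffs (5, 8).
For the simultaneous game, intersect best replies.
Country A's best replies: T0→Moderate; T1→Free; T2→Free; T3→Moderate.
Country B's best replies: Free→T3; Moderate→T0; High→T1.
The unique mutual best reply is (Moderate, T0), giving (9, 7).
Country B's commitment gain: 8 − 7 = 1.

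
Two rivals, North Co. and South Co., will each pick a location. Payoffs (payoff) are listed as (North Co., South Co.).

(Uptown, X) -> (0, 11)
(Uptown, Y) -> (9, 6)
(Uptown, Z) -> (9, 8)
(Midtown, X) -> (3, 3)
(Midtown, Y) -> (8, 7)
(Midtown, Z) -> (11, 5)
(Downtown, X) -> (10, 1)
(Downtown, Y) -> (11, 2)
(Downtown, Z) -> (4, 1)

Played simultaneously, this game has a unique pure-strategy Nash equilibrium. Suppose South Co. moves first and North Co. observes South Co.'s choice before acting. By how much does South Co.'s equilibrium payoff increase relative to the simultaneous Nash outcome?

3

North Co. best-responds to each possible South Co. move:
- X: BR = Downtown, leader payoff 1.
- Y: BR = Downtown, leader payoff 2.
- Z: BR = Midtown, leader payoff 5.
Maximizing over 1, 2, 5, South Co. chooses Z. Subgame-perfect outcome: (Midtown, Z) with payoffs (11, 5).
Now find the simultaneous Nash equilibrium.
North Co.'s best replies: X→Downtown; Y→Downtown; Z→Midtown.
South Co.'s best replies: Uptown→X; Midtown→Y; Downtown→Y.
The unique mutual best reply is (Downtown, Y), giving (11, 2).
South Co.'s commitment gain: 5 − 2 = 3.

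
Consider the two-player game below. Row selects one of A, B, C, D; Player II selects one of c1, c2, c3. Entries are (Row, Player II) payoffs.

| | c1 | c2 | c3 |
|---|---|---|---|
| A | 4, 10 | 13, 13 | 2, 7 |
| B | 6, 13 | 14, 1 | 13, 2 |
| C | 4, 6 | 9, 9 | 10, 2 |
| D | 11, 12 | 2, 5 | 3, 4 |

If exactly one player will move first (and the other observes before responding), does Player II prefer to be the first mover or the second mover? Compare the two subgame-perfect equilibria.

second

If Row leads: Player II's best replies are A→c2, B→c1, C→c2, D→c1; Row's induced payoffs 13, 6, 9, 11; outcome (A, c2), payoffs (13, 13).
If Player II leads: Row's best replies are c1→D, c2→B, c3→B; Player II's induced payoffs 12, 1, 2; outcome (D, c1), payoffs (11, 12).
Player II gets 12 moving first and 13 moving second, so Player II prefers to move second.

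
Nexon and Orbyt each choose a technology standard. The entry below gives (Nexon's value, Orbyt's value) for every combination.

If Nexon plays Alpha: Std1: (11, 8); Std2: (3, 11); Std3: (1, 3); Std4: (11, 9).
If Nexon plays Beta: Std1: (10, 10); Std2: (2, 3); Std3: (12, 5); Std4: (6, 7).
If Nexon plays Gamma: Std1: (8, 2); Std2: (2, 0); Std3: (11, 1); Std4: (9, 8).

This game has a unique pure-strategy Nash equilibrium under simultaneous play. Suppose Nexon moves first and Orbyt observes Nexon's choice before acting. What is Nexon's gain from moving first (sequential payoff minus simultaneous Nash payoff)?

Orbyt best-responds to each possible Nexon move:
- Alpha: Orbyt compares 8, 11, 3, 9 and picks Std2; Nexon would get 3.
- Beta: Orbyt compares 10, 3, 5, 7 and picks Std1; Nexon would get 10.
- Gamma: Orbyt compares 2, 0, 1, 8 and picks Std4; Nexon would get 9.
Nexon's induced payoffs are 3, 10, 9, so Nexon commits to Beta. Subgame-perfect outcome: (Beta, Std1) with payoffs (10, 10).
For the simultaneous game, intersect best replies.
Nexon's best replies: Std1→Alpha; Std2→Alpha; Std3→Beta; Std4→Alpha.
Orbyt's best replies: Alpha→Std2; Beta→Std1; Gamma→Std4.
The unique mutual best reply is (Alpha, Std2), giving (3, 11).
Nexon's commitment gain: 10 − 3 = 7.

7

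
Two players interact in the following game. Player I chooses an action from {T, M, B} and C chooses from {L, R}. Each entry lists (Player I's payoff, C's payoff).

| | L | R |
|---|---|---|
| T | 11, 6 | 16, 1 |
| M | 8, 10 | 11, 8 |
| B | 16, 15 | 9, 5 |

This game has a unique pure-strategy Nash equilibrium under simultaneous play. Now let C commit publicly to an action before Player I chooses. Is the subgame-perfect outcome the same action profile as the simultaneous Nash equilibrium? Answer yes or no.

yes

Solve by backward induction (C leads).
- L: Player I compares 11, 8, 16 and picks B; C would get 15.
- R: Player I compares 16, 11, 9 and picks T; C would get 1.
C's induced payoffs are 15, 1, so C commits to L. Subgame-perfect outcome: (B, L) with payoffs (16, 15).
For the simultaneous game, intersect best replies.
Player I's best replies: L→B; R→T.
C's best replies: T→L; M→L; B→L.
The unique mutual best reply is (B, L), giving (16, 15).
Sequential outcome (B, L) coincides with the Nash profile (B, L).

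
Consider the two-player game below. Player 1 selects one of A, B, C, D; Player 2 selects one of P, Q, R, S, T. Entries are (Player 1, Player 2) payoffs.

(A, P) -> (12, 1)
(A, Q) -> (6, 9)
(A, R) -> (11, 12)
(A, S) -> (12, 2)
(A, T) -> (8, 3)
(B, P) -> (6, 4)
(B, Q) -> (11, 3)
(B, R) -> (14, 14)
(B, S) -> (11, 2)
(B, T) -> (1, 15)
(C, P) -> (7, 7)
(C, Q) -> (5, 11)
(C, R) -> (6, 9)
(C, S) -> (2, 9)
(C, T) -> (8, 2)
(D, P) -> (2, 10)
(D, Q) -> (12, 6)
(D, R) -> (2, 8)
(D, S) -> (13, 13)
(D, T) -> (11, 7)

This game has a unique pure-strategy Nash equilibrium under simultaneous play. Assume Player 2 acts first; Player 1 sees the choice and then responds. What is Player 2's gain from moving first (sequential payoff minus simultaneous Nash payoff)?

1

Backward induction with Player 2 moving first.
- P → Player 1 plays A (best of 12, 6, 7, 2); Player 2 gets 1.
- Q → Player 1 plays D (best of 6, 11, 5, 12); Player 2 gets 6.
- R → Player 1 plays B (best of 11, 14, 6, 2); Player 2 gets 14.
- S → Player 1 plays D (best of 12, 11, 2, 13); Player 2 gets 13.
- T → Player 1 plays D (best of 8, 1, 8, 11); Player 2 gets 7.
Among 1, 6, 14, 13, 7, the best is 14 at R. Subgame-perfect outcome: (B, R) with payoffs (14, 14).
For the simultaneous game, intersect best replies.
Player 1's best replies: P→A; Q→D; R→B; S→D; T→D.
Player 2's best replies: A→R; B→T; C→Q; D→S.
The unique mutual best reply is (D, S), giving (13, 13).
Player 2's commitment gain: 14 − 13 = 1.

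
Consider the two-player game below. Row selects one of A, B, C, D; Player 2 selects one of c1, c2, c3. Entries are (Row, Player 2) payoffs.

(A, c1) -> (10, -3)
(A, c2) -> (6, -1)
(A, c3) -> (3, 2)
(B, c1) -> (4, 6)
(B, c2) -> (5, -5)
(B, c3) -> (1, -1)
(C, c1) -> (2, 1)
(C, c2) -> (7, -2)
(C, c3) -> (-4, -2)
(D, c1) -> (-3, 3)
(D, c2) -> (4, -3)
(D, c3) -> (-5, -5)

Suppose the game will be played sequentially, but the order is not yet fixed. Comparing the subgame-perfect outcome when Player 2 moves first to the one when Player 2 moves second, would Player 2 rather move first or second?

second

If Row leads: Player 2's best replies are A→c3, B→c1, C→c1, D→c1; Row's induced payoffs 3, 4, 2, -3; outcome (B, c1), payoffs (4, 6).
If Player 2 leads: Row's best replies are c1→A, c2→C, c3→A; Player 2's induced payoffs -3, -2, 2; outcome (A, c3), payoffs (3, 2).
Player 2 gets 2 moving first and 6 moving second, so Player 2 prefers to move second.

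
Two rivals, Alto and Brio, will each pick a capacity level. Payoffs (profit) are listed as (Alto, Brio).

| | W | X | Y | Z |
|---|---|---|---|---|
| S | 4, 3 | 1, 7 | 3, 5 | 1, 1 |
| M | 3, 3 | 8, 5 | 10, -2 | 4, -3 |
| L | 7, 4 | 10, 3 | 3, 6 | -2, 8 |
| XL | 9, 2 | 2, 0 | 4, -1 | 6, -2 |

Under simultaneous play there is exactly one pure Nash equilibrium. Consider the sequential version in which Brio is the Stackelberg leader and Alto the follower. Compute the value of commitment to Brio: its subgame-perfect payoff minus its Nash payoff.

Backward induction with Brio moving first.
- W: Alto compares 4, 3, 7, 9 and picks XL; Brio would get 2.
- X: Alto compares 1, 8, 10, 2 and picks L; Brio would get 3.
- Y: Alto compares 3, 10, 3, 4 and picks M; Brio would get -2.
- Z: Alto compares 1, 4, -2, 6 and picks XL; Brio would get -2.
Brio's induced payoffs are 2, 3, -2, -2, so Brio commits to X. Subgame-perfect outcome: (L, X) with payoffs (10, 3).
Under simultaneous play:
Alto's best replies: W→XL; X→L; Y→M; Z→XL.
Brio's best replies: S→X; M→X; L→Z; XL→W.
Only (XL, W) has each player best-responding; Nash payoffs (9, 2).
Brio's commitment gain: 3 − 2 = 1.

1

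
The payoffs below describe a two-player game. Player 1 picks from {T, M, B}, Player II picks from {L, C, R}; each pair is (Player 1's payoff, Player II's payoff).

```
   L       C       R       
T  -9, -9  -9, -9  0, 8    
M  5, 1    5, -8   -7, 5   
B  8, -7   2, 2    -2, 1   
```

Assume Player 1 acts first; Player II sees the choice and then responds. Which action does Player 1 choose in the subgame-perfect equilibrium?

Solve by backward induction (Player 1 leads).
- T → Player II plays R (best of -9, -9, 8); Player 1 gets 0.
- M → Player II plays R (best of 1, -8, 5); Player 1 gets -7.
- B → Player II plays C (best of -7, 2, 1); Player 1 gets 2.
Among 0, -7, 2, the best is 2 at B. Subgame-perfect outcome: (B, C) with payoffs (2, 2).

B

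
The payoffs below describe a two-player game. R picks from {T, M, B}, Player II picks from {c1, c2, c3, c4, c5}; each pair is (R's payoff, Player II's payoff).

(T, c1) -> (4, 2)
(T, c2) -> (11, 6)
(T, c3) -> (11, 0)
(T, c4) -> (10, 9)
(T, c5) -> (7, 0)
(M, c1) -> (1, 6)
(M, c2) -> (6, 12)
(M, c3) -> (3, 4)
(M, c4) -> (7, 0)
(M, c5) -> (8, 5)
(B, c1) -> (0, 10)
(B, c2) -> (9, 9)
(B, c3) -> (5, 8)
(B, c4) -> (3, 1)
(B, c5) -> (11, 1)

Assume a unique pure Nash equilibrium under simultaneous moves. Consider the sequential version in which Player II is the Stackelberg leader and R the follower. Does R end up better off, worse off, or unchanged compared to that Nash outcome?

Work backward from R's decision.
- c1 → R plays T (best of 4, 1, 0); Player II gets 2.
- c2 → R plays T (best of 11, 6, 9); Player II gets 6.
- c3 → R plays T (best of 11, 3, 5); Player II gets 0.
- c4 → R plays T (best of 10, 7, 3); Player II gets 9.
- c5 → R plays B (best of 7, 8, 11); Player II gets 1.
Maximizing over 2, 6, 0, 9, 1, Player II chooses c4. Subgame-perfect outcome: (T, c4) with payoffs (10, 9).
For the simultaneous game, intersect best replies.
R's best replies: c1→T; c2→T; c3→T; c4→T; c5→B.
Player II's best replies: T→c4; M→c2; B→c1.
Only (T, c4) has each player best-responding; Nash payoffs (10, 9).
R earns 10 sequentially versus 10 at the Nash outcome: unchanged.

unchanged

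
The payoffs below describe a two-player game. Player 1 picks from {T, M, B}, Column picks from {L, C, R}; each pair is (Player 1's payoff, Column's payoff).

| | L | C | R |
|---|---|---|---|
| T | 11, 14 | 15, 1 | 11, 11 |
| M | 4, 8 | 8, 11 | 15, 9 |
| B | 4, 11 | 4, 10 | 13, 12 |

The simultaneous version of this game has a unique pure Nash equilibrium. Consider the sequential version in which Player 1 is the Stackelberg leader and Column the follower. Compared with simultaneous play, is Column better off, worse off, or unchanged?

Column best-responds to each possible Player 1 move:
- T: BR = L, leader payoff 11.
- M: BR = C, leader payoff 8.
- B: BR = R, leader payoff 13.
Among 11, 8, 13, the best is 13 at B. Subgame-perfect outcome: (B, R) with payoffs (13, 12).
For the simultaneous game, intersect best replies.
Player 1's best replies: L→T; C→T; R→M.
Column's best replies: T→L; M→C; B→R.
The unique mutual best reply is (T, L), giving (11, 14).
Column earns 12 sequentially versus 14 at the Nash outcome: worse off.

worse off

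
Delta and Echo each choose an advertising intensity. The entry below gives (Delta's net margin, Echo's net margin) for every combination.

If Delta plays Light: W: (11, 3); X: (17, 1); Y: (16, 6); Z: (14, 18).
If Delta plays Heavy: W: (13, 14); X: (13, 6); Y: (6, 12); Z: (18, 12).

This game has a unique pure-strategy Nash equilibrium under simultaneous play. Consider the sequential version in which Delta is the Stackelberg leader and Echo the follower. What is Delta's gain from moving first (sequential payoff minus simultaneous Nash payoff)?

1

Work backward from Echo's decision.
- Light → Echo plays Z (best of 3, 1, 6, 18); Delta gets 14.
- Heavy → Echo plays W (best of 14, 6, 12, 12); Delta gets 13.
Among 14, 13, the best is 14 at Light. Subgame-perfect outcome: (Light, Z) with payoffs (14, 18).
For the simultaneous game, intersect best replies.
Delta's best replies: W→Heavy; X→Light; Y→Light; Z→Heavy.
Echo's best replies: Light→Z; Heavy→W.
The unique mutual best reply is (Heavy, W), giving (13, 14).
Delta's commitment gain: 14 − 13 = 1.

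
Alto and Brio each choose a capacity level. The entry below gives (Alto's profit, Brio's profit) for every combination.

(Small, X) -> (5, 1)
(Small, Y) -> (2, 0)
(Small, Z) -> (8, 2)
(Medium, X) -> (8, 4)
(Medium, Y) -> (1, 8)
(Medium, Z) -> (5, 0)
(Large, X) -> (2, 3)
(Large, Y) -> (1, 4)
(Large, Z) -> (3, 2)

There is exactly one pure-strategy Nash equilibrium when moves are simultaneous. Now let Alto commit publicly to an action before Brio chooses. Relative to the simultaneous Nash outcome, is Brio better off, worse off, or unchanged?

Solve by backward induction (Alto leads).
- Small: BR = Z, leader payoff 8.
- Medium: BR = Y, leader payoff 1.
- Large: BR = Y, leader payoff 1.
Among 8, 1, 1, the best is 8 at Small. Subgame-perfect outcome: (Small, Z) with payoffs (8, 2).
Now find the simultaneous Nash equilibrium.
Alto's best replies: X→Medium; Y→Small; Z→Small.
Brio's best replies: Small→Z; Medium→Y; Large→Y.
The unique mutual best reply is (Small, Z), giving (8, 2).
Brio earns 2 sequentially versus 2 at the Nash outcome: unchanged.

unchanged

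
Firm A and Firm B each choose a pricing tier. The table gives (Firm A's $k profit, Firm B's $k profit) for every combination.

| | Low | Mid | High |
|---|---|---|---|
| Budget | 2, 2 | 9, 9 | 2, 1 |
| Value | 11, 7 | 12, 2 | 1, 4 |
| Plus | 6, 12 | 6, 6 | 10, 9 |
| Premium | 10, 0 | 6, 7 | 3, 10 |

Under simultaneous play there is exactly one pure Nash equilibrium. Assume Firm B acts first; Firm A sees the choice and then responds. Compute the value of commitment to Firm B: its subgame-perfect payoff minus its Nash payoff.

2

Solve by backward induction (Firm B leads).
- Low → Firm A plays Value (best of 2, 11, 6, 10); Firm B gets 7.
- Mid → Firm A plays Value (best of 9, 12, 6, 6); Firm B gets 2.
- High → Firm A plays Plus (best of 2, 1, 10, 3); Firm B gets 9.
Among 7, 2, 9, the best is 9 at High. Subgame-perfect outcome: (Plus, High) with payoffs (10, 9).
Now find the simultaneous Nash equilibrium.
Firm A's best replies: Low→Value; Mid→Value; High→Plus.
Firm B's best replies: Budget→Mid; Value→Low; Plus→Low; Premium→High.
The unique mutual best reply is (Value, Low), giving (11, 7).
Firm B's commitment gain: 9 − 7 = 2.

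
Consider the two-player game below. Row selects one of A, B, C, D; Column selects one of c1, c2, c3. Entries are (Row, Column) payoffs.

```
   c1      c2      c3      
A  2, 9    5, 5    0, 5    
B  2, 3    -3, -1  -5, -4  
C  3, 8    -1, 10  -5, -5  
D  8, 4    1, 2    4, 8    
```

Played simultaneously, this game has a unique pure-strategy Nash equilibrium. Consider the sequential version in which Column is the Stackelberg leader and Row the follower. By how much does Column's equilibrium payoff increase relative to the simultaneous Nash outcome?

Backward induction with Column moving first.
- c1: BR = D, leader payoff 4.
- c2: BR = A, leader payoff 5.
- c3: BR = D, leader payoff 8.
Among 4, 5, 8, the best is 8 at c3. Subgame-perfect outcome: (D, c3) with payoffs (4, 8).
For the simultaneous game, intersect best replies.
Row's best replies: c1→D; c2→A; c3→D.
Column's best replies: A→c1; B→c1; C→c2; D→c3.
Only (D, c3) has each player best-responding; Nash payoffs (4, 8).
Column's commitment gain: 8 − 8 = 0.

0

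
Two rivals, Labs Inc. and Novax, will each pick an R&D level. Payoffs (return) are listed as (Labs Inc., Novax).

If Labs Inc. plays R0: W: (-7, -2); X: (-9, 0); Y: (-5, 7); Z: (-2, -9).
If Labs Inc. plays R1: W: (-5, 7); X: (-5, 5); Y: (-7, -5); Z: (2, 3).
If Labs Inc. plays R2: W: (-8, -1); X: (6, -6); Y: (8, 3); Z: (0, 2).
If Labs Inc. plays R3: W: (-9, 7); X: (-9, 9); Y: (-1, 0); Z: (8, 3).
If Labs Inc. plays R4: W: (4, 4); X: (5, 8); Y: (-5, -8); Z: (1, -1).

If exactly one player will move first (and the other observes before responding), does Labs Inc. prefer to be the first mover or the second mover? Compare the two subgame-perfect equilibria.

first

If Labs Inc. leads: Novax's best replies are R0→Y, R1→W, R2→Y, R3→X, R4→X; Labs Inc.'s induced payoffs -5, -5, 8, -9, 5; outcome (R2, Y), payoffs (8, 3).
If Novax leads: Labs Inc.'s best replies are W→R4, X→R2, Y→R2, Z→R3; Novax's induced payoffs 4, -6, 3, 3; outcome (R4, W), payoffs (4, 4).
Labs Inc. gets 8 moving first and 4 moving second, so Labs Inc. prefers to move first.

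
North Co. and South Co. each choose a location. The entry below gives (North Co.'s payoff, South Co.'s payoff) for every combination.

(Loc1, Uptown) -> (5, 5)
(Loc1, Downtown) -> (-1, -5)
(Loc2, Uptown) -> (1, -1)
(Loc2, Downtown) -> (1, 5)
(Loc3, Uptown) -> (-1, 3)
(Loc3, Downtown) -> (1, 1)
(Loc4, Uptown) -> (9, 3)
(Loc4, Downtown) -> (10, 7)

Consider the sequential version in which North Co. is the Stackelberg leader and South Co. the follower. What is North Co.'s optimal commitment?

Work backward from South Co.'s decision.
- Loc1: South Co. compares 5, -5 and picks Uptown; North Co. would get 5.
- Loc2: South Co. compares -1, 5 and picks Downtown; North Co. would get 1.
- Loc3: South Co. compares 3, 1 and picks Uptown; North Co. would get -1.
- Loc4: South Co. compares 3, 7 and picks Downtown; North Co. would get 10.
Among 5, 1, -1, 10, the best is 10 at Loc4. Subgame-perfect outcome: (Loc4, Downtown) with payoffs (10, 7).

Loc4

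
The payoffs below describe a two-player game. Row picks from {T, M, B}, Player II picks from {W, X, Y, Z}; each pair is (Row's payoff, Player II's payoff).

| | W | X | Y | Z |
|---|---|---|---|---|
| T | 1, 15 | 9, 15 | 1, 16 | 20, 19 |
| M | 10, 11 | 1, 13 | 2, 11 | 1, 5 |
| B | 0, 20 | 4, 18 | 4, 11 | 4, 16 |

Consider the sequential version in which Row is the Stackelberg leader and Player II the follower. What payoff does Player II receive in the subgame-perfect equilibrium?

19

Work backward from Player II's decision.
- T → Player II plays Z (best of 15, 15, 16, 19); Row gets 20.
- M → Player II plays X (best of 11, 13, 11, 5); Row gets 1.
- B → Player II plays W (best of 20, 18, 11, 16); Row gets 0.
Maximizing over 20, 1, 0, Row chooses T. Subgame-perfect outcome: (T, Z) with payoffs (20, 19).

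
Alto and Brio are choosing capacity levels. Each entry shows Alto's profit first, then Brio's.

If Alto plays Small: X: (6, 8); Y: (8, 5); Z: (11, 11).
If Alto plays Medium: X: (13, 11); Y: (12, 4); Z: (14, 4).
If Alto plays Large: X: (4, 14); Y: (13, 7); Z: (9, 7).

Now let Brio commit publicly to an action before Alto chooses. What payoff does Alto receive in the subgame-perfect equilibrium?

13

Alto best-responds to each possible Brio move:
- X → Alto plays Medium (best of 6, 13, 4); Brio gets 11.
- Y → Alto plays Large (best of 8, 12, 13); Brio gets 7.
- Z → Alto plays Medium (best of 11, 14, 9); Brio gets 4.
Brio's induced payoffs are 11, 7, 4, so Brio commits to X. Subgame-perfect outcome: (Medium, X) with payoffs (13, 11).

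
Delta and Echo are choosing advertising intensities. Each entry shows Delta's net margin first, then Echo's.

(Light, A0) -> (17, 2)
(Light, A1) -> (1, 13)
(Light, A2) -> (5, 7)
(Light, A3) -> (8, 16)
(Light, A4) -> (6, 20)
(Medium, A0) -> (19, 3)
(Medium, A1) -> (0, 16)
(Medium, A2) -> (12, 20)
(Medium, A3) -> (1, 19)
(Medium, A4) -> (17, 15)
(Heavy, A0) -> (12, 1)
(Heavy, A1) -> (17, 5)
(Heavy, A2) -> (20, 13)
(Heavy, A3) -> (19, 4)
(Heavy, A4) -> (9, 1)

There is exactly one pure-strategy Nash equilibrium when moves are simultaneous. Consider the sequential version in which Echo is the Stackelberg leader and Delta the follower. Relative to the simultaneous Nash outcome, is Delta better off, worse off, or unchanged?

worse off

Work backward from Delta's decision.
- A0: BR = Medium, leader payoff 3.
- A1: BR = Heavy, leader payoff 5.
- A2: BR = Heavy, leader payoff 13.
- A3: BR = Heavy, leader payoff 4.
- A4: BR = Medium, leader payoff 15.
Echo's induced payoffs are 3, 5, 13, 4, 15, so Echo commits to A4. Subgame-perfect outcome: (Medium, A4) with payoffs (17, 15).
Under simultaneous play:
Delta's best replies: A0→Medium; A1→Heavy; A2→Heavy; A3→Heavy; A4→Medium.
Echo's best replies: Light→A4; Medium→A2; Heavy→A2.
Only (Heavy, A2) has each player best-responding; Nash payoffs (20, 13).
Delta earns 17 sequentially versus 20 at the Nash outcome: worse off.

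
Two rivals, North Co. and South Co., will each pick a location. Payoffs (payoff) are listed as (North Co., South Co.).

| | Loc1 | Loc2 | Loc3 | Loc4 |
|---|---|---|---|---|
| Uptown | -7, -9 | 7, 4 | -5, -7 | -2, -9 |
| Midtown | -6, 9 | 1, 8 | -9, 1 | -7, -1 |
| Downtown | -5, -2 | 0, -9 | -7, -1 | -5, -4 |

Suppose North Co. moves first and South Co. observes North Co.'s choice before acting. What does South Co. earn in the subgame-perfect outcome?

South Co. best-responds to each possible North Co. move:
- Uptown → South Co. plays Loc2 (best of -9, 4, -7, -9); North Co. gets 7.
- Midtown → South Co. plays Loc1 (best of 9, 8, 1, -1); North Co. gets -6.
- Downtown → South Co. plays Loc3 (best of -2, -9, -1, -4); North Co. gets -7.
Maximizing over 7, -6, -7, North Co. chooses Uptown. Subgame-perfect outcome: (Uptown, Loc2) with payoffs (7, 4).

4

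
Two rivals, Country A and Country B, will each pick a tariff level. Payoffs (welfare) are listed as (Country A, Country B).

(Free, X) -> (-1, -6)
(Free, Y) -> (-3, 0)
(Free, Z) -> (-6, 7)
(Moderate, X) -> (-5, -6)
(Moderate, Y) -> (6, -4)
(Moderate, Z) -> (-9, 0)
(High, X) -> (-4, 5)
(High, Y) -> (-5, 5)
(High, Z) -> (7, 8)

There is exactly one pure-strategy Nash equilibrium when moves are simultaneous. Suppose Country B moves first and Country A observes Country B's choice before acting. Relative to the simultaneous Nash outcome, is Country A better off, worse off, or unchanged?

Work backward from Country A's decision.
- X: BR = Free, leader payoff -6.
- Y: BR = Moderate, leader payoff -4.
- Z: BR = High, leader payoff 8.
Country B's induced payoffs are -6, -4, 8, so Country B commits to Z. Subgame-perfect outcome: (High, Z) with payoffs (7, 8).
Under simultaneous play:
Country A's best replies: X→Free; Y→Moderate; Z→High.
Country B's best replies: Free→Z; Moderate→Z; High→Z.
Only (High, Z) has each player best-responding; Nash payoffs (7, 8).
Country A earns 7 sequentially versus 7 at the Nash outcome: unchanged.

unchanged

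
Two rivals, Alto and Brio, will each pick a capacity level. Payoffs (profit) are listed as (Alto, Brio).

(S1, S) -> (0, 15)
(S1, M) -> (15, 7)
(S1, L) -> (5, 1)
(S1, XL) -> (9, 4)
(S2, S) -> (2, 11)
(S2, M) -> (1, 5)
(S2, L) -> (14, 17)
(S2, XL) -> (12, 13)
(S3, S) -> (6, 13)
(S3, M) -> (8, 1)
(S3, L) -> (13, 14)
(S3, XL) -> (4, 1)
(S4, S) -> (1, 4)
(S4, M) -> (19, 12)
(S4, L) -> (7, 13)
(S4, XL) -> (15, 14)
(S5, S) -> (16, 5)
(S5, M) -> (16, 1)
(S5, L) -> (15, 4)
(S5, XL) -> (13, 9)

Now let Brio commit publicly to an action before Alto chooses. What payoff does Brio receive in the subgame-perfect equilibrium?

14

Work backward from Alto's decision.
- S: Alto compares 0, 2, 6, 1, 16 and picks S5; Brio would get 5.
- M: Alto compares 15, 1, 8, 19, 16 and picks S4; Brio would get 12.
- L: Alto compares 5, 14, 13, 7, 15 and picks S5; Brio would get 4.
- XL: Alto compares 9, 12, 4, 15, 13 and picks S4; Brio would get 14.
Maximizing over 5, 12, 4, 14, Brio chooses XL. Subgame-perfect outcome: (S4, XL) with payoffs (15, 14).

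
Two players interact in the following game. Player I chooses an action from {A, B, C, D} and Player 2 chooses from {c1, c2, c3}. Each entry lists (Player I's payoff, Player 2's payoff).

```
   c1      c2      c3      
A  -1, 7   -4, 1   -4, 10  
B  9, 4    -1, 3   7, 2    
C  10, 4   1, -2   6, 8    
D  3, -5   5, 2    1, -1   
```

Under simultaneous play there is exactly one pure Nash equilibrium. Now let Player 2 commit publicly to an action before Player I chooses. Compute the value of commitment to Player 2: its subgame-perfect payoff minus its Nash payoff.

Work backward from Player I's decision.
- c1: BR = C, leader payoff 4.
- c2: BR = D, leader payoff 2.
- c3: BR = B, leader payoff 2.
Among 4, 2, 2, the best is 4 at c1. Subgame-perfect outcome: (C, c1) with payoffs (10, 4).
For the simultaneous game, intersect best replies.
Player I's best replies: c1→C; c2→D; c3→B.
Player 2's best replies: A→c3; B→c1; C→c3; D→c2.
The unique mutual best reply is (D, c2), giving (5, 2).
Player 2's commitment gain: 4 − 2 = 2.

2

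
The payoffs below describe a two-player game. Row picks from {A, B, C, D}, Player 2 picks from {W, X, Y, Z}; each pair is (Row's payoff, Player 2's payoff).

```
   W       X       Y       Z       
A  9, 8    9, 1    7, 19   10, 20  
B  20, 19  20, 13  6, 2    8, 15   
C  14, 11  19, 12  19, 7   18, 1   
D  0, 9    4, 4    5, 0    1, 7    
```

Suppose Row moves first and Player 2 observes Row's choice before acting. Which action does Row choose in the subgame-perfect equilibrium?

Solve by backward induction (Row leads).
- A: BR = Z, leader payoff 10.
- B: BR = W, leader payoff 20.
- C: BR = X, leader payoff 19.
- D: BR = W, leader payoff 0.
Among 10, 20, 19, 0, the best is 20 at B. Subgame-perfect outcome: (B, W) with payoffs (20, 19).

B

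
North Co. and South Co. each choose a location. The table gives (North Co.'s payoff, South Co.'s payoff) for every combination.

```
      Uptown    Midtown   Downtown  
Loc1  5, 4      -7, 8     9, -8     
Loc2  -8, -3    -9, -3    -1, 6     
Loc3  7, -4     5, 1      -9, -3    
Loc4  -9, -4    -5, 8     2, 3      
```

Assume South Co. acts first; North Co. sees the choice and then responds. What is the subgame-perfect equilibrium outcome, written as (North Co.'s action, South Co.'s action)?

Work backward from North Co.'s decision.
- Uptown: BR = Loc3, leader payoff -4.
- Midtown: BR = Loc3, leader payoff 1.
- Downtown: BR = Loc1, leader payoff -8.
South Co.'s induced payoffs are -4, 1, -8, so South Co. commits to Midtown. Subgame-perfect outcome: (Loc3, Midtown) with payoffs (5, 1).

(Loc3, Midtown)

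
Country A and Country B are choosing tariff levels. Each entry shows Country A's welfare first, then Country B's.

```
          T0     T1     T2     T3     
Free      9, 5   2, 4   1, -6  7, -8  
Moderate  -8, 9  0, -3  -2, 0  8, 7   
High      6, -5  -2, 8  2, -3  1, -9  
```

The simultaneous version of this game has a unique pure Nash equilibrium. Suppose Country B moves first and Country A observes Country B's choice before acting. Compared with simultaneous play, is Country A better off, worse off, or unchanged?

worse off

Backward induction with Country B moving first.
- T0: Country A compares 9, -8, 6 and picks Free; Country B would get 5.
- T1: Country A compares 2, 0, -2 and picks Free; Country B would get 4.
- T2: Country A compares 1, -2, 2 and picks High; Country B would get -3.
- T3: Country A compares 7, 8, 1 and picks Moderate; Country B would get 7.
Among 5, 4, -3, 7, the best is 7 at T3. Subgame-perfect outcome: (Moderate, T3) with payoffs (8, 7).
For the simultaneous game, intersect best replies.
Country A's best replies: T0→Free; T1→Free; T2→High; T3→Moderate.
Country B's best replies: Free→T0; Moderate→T0; High→T1.
Only (Free, T0) has each player best-responding; Nash payoffs (9, 5).
Country A earns 8 sequentially versus 9 at the Nash outcome: worse off.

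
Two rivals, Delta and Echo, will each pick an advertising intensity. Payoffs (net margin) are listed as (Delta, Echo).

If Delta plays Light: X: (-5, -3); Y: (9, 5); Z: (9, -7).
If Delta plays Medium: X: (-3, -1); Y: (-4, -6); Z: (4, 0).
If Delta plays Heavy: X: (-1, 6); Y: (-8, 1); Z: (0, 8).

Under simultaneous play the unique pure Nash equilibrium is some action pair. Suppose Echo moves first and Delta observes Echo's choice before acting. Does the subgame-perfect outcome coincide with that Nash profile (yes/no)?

Solve by backward induction (Echo leads).
- X: BR = Heavy, leader payoff 6.
- Y: BR = Light, leader payoff 5.
- Z: BR = Light, leader payoff -7.
Among 6, 5, -7, the best is 6 at X. Subgame-perfect outcome: (Heavy, X) with payoffs (-1, 6).
Under simultaneous play:
Delta's best replies: X→Heavy; Y→Light; Z→Light.
Echo's best replies: Light→Y; Medium→Z; Heavy→Z.
The unique mutual best reply is (Light, Y), giving (9, 5).
Sequential outcome (Heavy, X) differs from the Nash profile (Light, Y).

no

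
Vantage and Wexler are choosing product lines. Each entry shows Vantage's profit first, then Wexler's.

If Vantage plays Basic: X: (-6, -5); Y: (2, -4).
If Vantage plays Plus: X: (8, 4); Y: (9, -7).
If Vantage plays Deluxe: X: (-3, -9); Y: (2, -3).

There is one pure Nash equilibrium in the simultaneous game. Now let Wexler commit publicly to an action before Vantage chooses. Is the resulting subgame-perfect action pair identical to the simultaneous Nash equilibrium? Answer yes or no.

Work backward from Vantage's decision.
- X: Vantage compares -6, 8, -3 and picks Plus; Wexler would get 4.
- Y: Vantage compares 2, 9, 2 and picks Plus; Wexler would get -7.
Maximizing over 4, -7, Wexler chooses X. Subgame-perfect outcome: (Plus, X) with payoffs (8, 4).
Now find the simultaneous Nash equilibrium.
Vantage's best replies: X→Plus; Y→Plus.
Wexler's best replies: Basic→Y; Plus→X; Deluxe→Y.
The unique mutual best reply is (Plus, X), giving (8, 4).
Sequential outcome (Plus, X) coincides with the Nash profile (Plus, X).

yes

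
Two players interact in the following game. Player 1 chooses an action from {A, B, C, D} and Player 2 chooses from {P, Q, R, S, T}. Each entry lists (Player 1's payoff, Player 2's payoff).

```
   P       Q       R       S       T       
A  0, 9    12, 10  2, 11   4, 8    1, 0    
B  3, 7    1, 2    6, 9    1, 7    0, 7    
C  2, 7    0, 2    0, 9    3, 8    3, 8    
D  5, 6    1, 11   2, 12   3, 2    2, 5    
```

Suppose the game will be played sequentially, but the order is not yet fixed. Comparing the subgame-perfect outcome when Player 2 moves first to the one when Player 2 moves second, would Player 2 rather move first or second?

If Player 1 leads: Player 2's best replies are A→R, B→R, C→R, D→R; Player 1's induced payoffs 2, 6, 0, 2; outcome (B, R), payoffs (6, 9).
If Player 2 leads: Player 1's best replies are P→D, Q→A, R→B, S→A, T→C; Player 2's induced payoffs 6, 10, 9, 8, 8; outcome (A, Q), payoffs (12, 10).
Player 2 gets 10 moving first and 9 moving second, so Player 2 prefers to move first.

first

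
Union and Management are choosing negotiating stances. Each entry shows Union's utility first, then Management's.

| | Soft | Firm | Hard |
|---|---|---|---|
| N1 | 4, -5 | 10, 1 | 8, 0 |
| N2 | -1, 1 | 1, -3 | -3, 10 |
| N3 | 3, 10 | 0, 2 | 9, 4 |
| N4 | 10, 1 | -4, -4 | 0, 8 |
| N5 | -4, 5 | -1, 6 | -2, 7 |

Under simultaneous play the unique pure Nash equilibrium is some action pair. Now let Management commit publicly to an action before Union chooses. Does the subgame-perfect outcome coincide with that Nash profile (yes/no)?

Union best-responds to each possible Management move:
- Soft → Union plays N4 (best of 4, -1, 3, 10, -4); Management gets 1.
- Firm → Union plays N1 (best of 10, 1, 0, -4, -1); Management gets 1.
- Hard → Union plays N3 (best of 8, -3, 9, 0, -2); Management gets 4.
Management's induced payoffs are 1, 1, 4, so Management commits to Hard. Subgame-perfect outcome: (N3, Hard) with payoffs (9, 4).
For the simultaneous game, intersect best replies.
Union's best replies: Soft→N4; Firm→N1; Hard→N3.
Management's best replies: N1→Firm; N2→Hard; N3→Soft; N4→Hard; N5→Hard.
Only (N1, Firm) has each player best-responding; Nash payoffs (10, 1).
Sequential outcome (N3, Hard) differs from the Nash profile (N1, Firm).

no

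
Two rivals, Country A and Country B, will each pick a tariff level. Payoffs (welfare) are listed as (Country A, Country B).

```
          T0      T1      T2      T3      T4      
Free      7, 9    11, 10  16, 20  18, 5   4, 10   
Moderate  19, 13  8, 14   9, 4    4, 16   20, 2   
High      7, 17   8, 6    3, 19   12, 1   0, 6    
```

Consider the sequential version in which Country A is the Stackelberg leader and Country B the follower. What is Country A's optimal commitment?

Solve by backward induction (Country A leads).
- Free: Country B compares 9, 10, 20, 5, 10 and picks T2; Country A would get 16.
- Moderate: Country B compares 13, 14, 4, 16, 2 and picks T3; Country A would get 4.
- High: Country B compares 17, 6, 19, 1, 6 and picks T2; Country A would get 3.
Among 16, 4, 3, the best is 16 at Free. Subgame-perfect outcome: (Free, T2) with payoffs (16, 20).

Free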